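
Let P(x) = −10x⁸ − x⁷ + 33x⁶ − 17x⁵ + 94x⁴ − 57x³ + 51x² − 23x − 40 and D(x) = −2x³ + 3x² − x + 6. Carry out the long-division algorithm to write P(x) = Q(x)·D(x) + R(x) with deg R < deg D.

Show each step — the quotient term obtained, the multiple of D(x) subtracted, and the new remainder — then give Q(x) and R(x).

Q(x) = 5x⁵ + 8x⁴ − 7x³ + 9x² − 6x − 6; R(x) = 9x² + 7x − 4

Step 1: lead(−10x⁸ − x⁷ + 33x⁶ − 17x⁵ + 94x⁴ − 57x³ + 51x² − 23x − 40) ÷ lead(D) = −10x⁸ ÷ −2x³ = 5x⁵. Subtract (5x⁵)·D = −10x⁸ + 15x⁷ − 5x⁶ + 30x⁵. Remainder: −16x⁷ + 38x⁶ − 47x⁵ + 94x⁴ − 57x³ + 51x² − 23x − 40.
Step 2: lead(−16x⁷ + 38x⁶ − 47x⁵ + 94x⁴ − 57x³ + 51x² − 23x − 40) ÷ lead(D) = −16x⁷ ÷ −2x³ = 8x⁴. Subtract (8x⁴)·D = −16x⁷ + 24x⁶ − 8x⁵ + 48x⁴. Remainder: 14x⁶ − 39x⁵ + 46x⁴ − 57x³ + 51x² − 23x − 40.
Step 3: lead(14x⁶ − 39x⁵ + 46x⁴ − 57x³ + 51x² − 23x − 40) ÷ lead(D) = 14x⁶ ÷ −2x³ = −7x³. Subtract (−7x³)·D = 14x⁶ − 21x⁵ + 7x⁴ − 42x³. Remainder: −18x⁵ + 39x⁴ − 15x³ + 51x² − 23x − 40.
Step 4: lead(−18x⁵ + 39x⁴ − 15x³ + 51x² − 23x − 40) ÷ lead(D) = −18x⁵ ÷ −2x³ = 9x². Subtract (9x²)·D = −18x⁵ + 27x⁴ − 9x³ + 54x². Remainder: 12x⁴ − 6x³ − 3x² − 23x − 40.
Step 5: lead(12x⁴ − 6x³ − 3x² − 23x − 40) ÷ lead(D) = 12x⁴ ÷ −2x³ = −6x. Subtract (−6x)·D = 12x⁴ − 18x³ + 6x² − 36x. Remainder: 12x³ − 9x² + 13x − 40.
Step 6: lead(12x³ − 9x² + 13x − 40) ÷ lead(D) = 12x³ ÷ −2x³ = −6. Subtract (−6)·D = 12x³ − 18x² + 6x − 36. Remainder: 9x² + 7x − 4.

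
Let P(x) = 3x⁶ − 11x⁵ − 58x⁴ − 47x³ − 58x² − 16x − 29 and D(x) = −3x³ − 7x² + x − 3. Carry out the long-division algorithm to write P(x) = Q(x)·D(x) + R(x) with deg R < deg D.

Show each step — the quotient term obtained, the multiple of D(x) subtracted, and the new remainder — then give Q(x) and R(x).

Step 1: lead(3x⁶ − 11x⁵ − 58x⁴ − 47x³ − 58x² − 16x − 29) ÷ lead(D) = 3x⁶ ÷ −3x³ = −x³. Subtract (−x³)·D = 3x⁶ + 7x⁵ − x⁴ + 3x³. Remainder: −18x⁵ − 57x⁴ − 50x³ − 58x² − 16x − 29.
Step 2: lead(−18x⁵ − 57x⁴ − 50x³ − 58x² − 16x − 29) ÷ lead(D) = −18x⁵ ÷ −3x³ = 6x². Subtract (6x²)·D = −18x⁵ − 42x⁴ + 6x³ − 18x². Remainder: −15x⁴ − 56x³ − 40x² − 16x − 29.
Step 3: lead(−15x⁴ − 56x³ − 40x² − 16x − 29) ÷ lead(D) = −15x⁴ ÷ −3x³ = 5x. Subtract (5x)·D = −15x⁴ − 35x³ + 5x² − 15x. Remainder: −21x³ − 45x² − x − 29.
Step 4: lead(−21x³ − 45x² − x − 29) ÷ lead(D) = −21x³ ÷ −3x³ = 7. Subtract (7)·D = −21x³ − 49x² + 7x − 21. Remainder: 4x² − 8x − 8.

Q(x) = −x³ + 6x² + 5x + 7; R(x) = 4x² − 8x − 8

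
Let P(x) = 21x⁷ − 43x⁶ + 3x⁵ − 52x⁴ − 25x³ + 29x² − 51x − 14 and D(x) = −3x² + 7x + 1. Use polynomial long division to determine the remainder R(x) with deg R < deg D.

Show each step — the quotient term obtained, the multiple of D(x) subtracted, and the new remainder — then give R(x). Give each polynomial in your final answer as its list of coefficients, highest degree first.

Step 1: lead(21x⁷ − 43x⁶ + 3x⁵ − 52x⁴ − 25x³ + 29x² − 51x − 14) ÷ lead(D) = 21x⁷ ÷ −3x² = −7x⁵. Subtract (−7x⁵)·D = 21x⁷ − 49x⁶ − 7x⁵. Remainder: 6x⁶ + 10x⁵ − 52x⁴ − 25x³ + 29x² − 51x − 14.
Step 2: lead(6x⁶ + 10x⁵ − 52x⁴ − 25x³ + 29x² − 51x − 14) ÷ lead(D) = 6x⁶ ÷ −3x² = −2x⁴. Subtract (−2x⁴)·D = 6x⁶ − 14x⁵ − 2x⁴. Remainder: 24x⁵ − 50x⁴ − 25x³ + 29x² − 51x − 14.
Step 3: lead(24x⁵ − 50x⁴ − 25x³ + 29x² − 51x − 14) ÷ lead(D) = 24x⁵ ÷ −3x² = −8x³. Subtract (−8x³)·D = 24x⁵ − 56x⁴ − 8x³. Remainder: 6x⁴ − 17x³ + 29x² − 51x − 14.
Step 4: lead(6x⁴ − 17x³ + 29x² − 51x − 14) ÷ lead(D) = 6x⁴ ÷ −3x² = −2x². Subtract (−2x²)·D = 6x⁴ − 14x³ − 2x². Remainder: −3x³ + 31x² − 51x − 14.
Step 5: lead(−3x³ + 31x² − 51x − 14) ÷ lead(D) = −3x³ ÷ −3x² = x. Subtract (x)·D = −3x³ + 7x² + x. Remainder: 24x² − 52x − 14.
Step 6: lead(24x² − 52x − 14) ÷ lead(D) = 24x² ÷ −3x² = −8. Subtract (−8)·D = 24x² − 56x − 8. Remainder: 4x − 6.

R = [4, -6]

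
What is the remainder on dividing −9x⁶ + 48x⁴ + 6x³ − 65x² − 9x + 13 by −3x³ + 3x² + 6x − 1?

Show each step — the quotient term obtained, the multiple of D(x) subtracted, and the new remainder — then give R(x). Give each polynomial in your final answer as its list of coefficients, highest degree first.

R = [-8, 8, 9]

Step 1: lead(−9x⁶ + 48x⁴ + 6x³ − 65x² − 9x + 13) ÷ lead(D) = −9x⁶ ÷ −3x³ = 3x³. Subtract (3x³)·D = −9x⁶ + 9x⁵ + 18x⁴ − 3x³. Remainder: −9x⁵ + 30x⁴ + 9x³ − 65x² − 9x + 13.
Step 2: lead(−9x⁵ + 30x⁴ + 9x³ − 65x² − 9x + 13) ÷ lead(D) = −9x⁵ ÷ −3x³ = 3x². Subtract (3x²)·D = −9x⁵ + 9x⁴ + 18x³ − 3x². Remainder: 21x⁴ − 9x³ − 62x² − 9x + 13.
Step 3: lead(21x⁴ − 9x³ − 62x² − 9x + 13) ÷ lead(D) = 21x⁴ ÷ −3x³ = −7x. Subtract (−7x)·D = 21x⁴ − 21x³ − 42x² + 7x. Remainder: 12x³ − 20x² − 16x + 13.
Step 4: lead(12x³ − 20x² − 16x + 13) ÷ lead(D) = 12x³ ÷ −3x³ = −4. Subtract (−4)·D = 12x³ − 12x² − 24x + 4. Remainder: −8x² + 8x + 9.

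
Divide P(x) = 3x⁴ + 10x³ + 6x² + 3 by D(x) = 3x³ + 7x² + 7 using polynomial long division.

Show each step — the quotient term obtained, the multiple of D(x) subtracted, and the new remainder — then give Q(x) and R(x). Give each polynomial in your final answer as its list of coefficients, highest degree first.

Q = [1, 1]; R = [-1, -7, -4]

Step 1: lead(3x⁴ + 10x³ + 6x² + 3) ÷ lead(D) = 3x⁴ ÷ 3x³ = x. Subtract (x)·D = 3x⁴ + 7x³ + 7x. Remainder: 3x³ + 6x² − 7x + 3.
Step 2: lead(3x³ + 6x² − 7x + 3) ÷ lead(D) = 3x³ ÷ 3x³ = 1. Subtract (1)·D = 3x³ + 7x² + 7. Remainder: −x² − 7x − 4.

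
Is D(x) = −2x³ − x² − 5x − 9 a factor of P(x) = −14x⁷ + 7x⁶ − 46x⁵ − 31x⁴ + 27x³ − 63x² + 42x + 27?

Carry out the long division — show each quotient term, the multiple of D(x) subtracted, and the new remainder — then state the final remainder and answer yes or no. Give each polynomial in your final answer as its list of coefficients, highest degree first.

R = [0], so D(x) is a factor of P(x). yes

Step 1: lead(−14x⁷ + 7x⁶ − 46x⁵ − 31x⁴ + 27x³ − 63x² + 42x + 27) ÷ lead(D) = −14x⁷ ÷ −2x³ = 7x⁴. Subtract (7x⁴)·D = −14x⁷ − 7x⁶ − 35x⁵ − 63x⁴. Remainder: 14x⁶ − 11x⁵ + 32x⁴ + 27x³ − 63x² + 42x + 27.
Step 2: lead(14x⁶ − 11x⁵ + 32x⁴ + 27x³ − 63x² + 42x + 27) ÷ lead(D) = 14x⁶ ÷ −2x³ = −7x³. Subtract (−7x³)·D = 14x⁶ + 7x⁵ + 35x⁴ + 63x³. Remainder: −18x⁵ − 3x⁴ − 36x³ − 63x² + 42x + 27.
Step 3: lead(−18x⁵ − 3x⁴ − 36x³ − 63x² + 42x + 27) ÷ lead(D) = −18x⁵ ÷ −2x³ = 9x². Subtract (9x²)·D = −18x⁵ − 9x⁴ − 45x³ − 81x². Remainder: 6x⁴ + 9x³ + 18x² + 42x + 27.
Step 4: lead(6x⁴ + 9x³ + 18x² + 42x + 27) ÷ lead(D) = 6x⁴ ÷ −2x³ = −3x. Subtract (−3x)·D = 6x⁴ + 3x³ + 15x² + 27x. Remainder: 6x³ + 3x² + 15x + 27.
Step 5: lead(6x³ + 3x² + 15x + 27) ÷ lead(D) = 6x³ ÷ −2x³ = −3. Subtract (−3)·D = 6x³ + 3x² + 15x + 27. Remainder: 0.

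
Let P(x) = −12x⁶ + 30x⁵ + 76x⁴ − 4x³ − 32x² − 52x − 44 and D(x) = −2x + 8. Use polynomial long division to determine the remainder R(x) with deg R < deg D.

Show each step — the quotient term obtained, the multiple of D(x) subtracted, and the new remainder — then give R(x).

Step 1: lead(−12x⁶ + 30x⁵ + 76x⁴ − 4x³ − 32x² − 52x − 44) ÷ lead(D) = −12x⁶ ÷ −2x = 6x⁵. Subtract (6x⁵)·D = −12x⁶ + 48x⁵. Remainder: −18x⁵ + 76x⁴ − 4x³ − 32x² − 52x − 44.
Step 2: lead(−18x⁵ + 76x⁴ − 4x³ − 32x² − 52x − 44) ÷ lead(D) = −18x⁵ ÷ −2x = 9x⁴. Subtract (9x⁴)·D = −18x⁵ + 72x⁴. Remainder: 4x⁴ − 4x³ − 32x² − 52x − 44.
Step 3: lead(4x⁴ − 4x³ − 32x² − 52x − 44) ÷ lead(D) = 4x⁴ ÷ −2x = −2x³. Subtract (−2x³)·D = 4x⁴ − 16x³. Remainder: 12x³ − 32x² − 52x − 44.
Step 4: lead(12x³ − 32x² − 52x − 44) ÷ lead(D) = 12x³ ÷ −2x = −6x². Subtract (−6x²)·D = 12x³ − 48x². Remainder: 16x² − 52x − 44.
Step 5: lead(16x² − 52x − 44) ÷ lead(D) = 16x² ÷ −2x = −8x. Subtract (−8x)·D = 16x² − 64x. Remainder: 12x − 44.
Step 6: lead(12x − 44) ÷ lead(D) = 12x ÷ −2x = −6. Subtract (−6)·D = 12x − 48. Remainder: 4.

R(x) = 4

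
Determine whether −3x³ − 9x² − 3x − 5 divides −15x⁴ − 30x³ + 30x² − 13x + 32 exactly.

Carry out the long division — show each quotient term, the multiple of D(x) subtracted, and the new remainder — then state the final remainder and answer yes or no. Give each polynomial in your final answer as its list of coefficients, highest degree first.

Step 1: lead(−15x⁴ − 30x³ + 30x² − 13x + 32) ÷ lead(D) = −15x⁴ ÷ −3x³ = 5x. Subtract (5x)·D = −15x⁴ − 45x³ − 15x² − 25x. Remainder: 15x³ + 45x² + 12x + 32.
Step 2: lead(15x³ + 45x² + 12x + 32) ÷ lead(D) = 15x³ ÷ −3x³ = −5. Subtract (−5)·D = 15x³ + 45x² + 15x + 25. Remainder: −3x + 7.

R = [-3, 7], so D(x) is not a factor of P(x). no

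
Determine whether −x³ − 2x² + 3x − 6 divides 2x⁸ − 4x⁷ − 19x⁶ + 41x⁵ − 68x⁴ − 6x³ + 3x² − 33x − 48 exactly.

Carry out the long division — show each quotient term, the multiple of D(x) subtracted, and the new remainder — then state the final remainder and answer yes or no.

R(x) = −6x + 6, so D(x) is not a factor of P(x). no

Step 1: lead(2x⁸ − 4x⁷ − 19x⁶ + 41x⁵ − 68x⁴ − 6x³ + 3x² − 33x − 48) ÷ lead(D) = 2x⁸ ÷ −x³ = −2x⁵. Subtract (−2x⁵)·D = 2x⁸ + 4x⁷ − 6x⁶ + 12x⁵. Remainder: −8x⁷ − 13x⁶ + 29x⁵ − 68x⁴ − 6x³ + 3x² − 33x − 48.
Step 2: lead(−8x⁷ − 13x⁶ + 29x⁵ − 68x⁴ − 6x³ + 3x² − 33x − 48) ÷ lead(D) = −8x⁷ ÷ −x³ = 8x⁴. Subtract (8x⁴)·D = −8x⁷ − 16x⁶ + 24x⁵ − 48x⁴. Remainder: 3x⁶ + 5x⁵ − 20x⁴ − 6x³ + 3x² − 33x − 48.
Step 3: lead(3x⁶ + 5x⁵ − 20x⁴ − 6x³ + 3x² − 33x − 48) ÷ lead(D) = 3x⁶ ÷ −x³ = −3x³. Subtract (−3x³)·D = 3x⁶ + 6x⁵ − 9x⁴ + 18x³. Remainder: −x⁵ − 11x⁴ − 24x³ + 3x² − 33x − 48.
Step 4: lead(−x⁵ − 11x⁴ − 24x³ + 3x² − 33x − 48) ÷ lead(D) = −x⁵ ÷ −x³ = x². Subtract (x²)·D = −x⁵ − 2x⁴ + 3x³ − 6x². Remainder: −9x⁴ − 27x³ + 9x² − 33x − 48.
Step 5: lead(−9x⁴ − 27x³ + 9x² − 33x − 48) ÷ lead(D) = −9x⁴ ÷ −x³ = 9x. Subtract (9x)·D = −9x⁴ − 18x³ + 27x² − 54x. Remainder: −9x³ − 18x² + 21x − 48.
Step 6: lead(−9x³ − 18x² + 21x − 48) ÷ lead(D) = −9x³ ÷ −x³ = 9. Subtract (9)·D = −9x³ − 18x² + 27x − 54. Remainder: −6x + 6.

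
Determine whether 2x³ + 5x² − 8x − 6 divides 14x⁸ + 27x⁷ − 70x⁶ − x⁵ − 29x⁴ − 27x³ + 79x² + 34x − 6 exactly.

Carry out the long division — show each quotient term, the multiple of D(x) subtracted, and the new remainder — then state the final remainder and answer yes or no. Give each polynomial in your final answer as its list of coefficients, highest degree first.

Step 1: lead(14x⁸ + 27x⁷ − 70x⁶ − x⁵ − 29x⁴ − 27x³ + 79x² + 34x − 6) ÷ lead(D) = 14x⁸ ÷ 2x³ = 7x⁵. Subtract (7x⁵)·D = 14x⁸ + 35x⁷ − 56x⁶ − 42x⁵. Remainder: −8x⁷ − 14x⁶ + 41x⁵ − 29x⁴ − 27x³ + 79x² + 34x − 6.
Step 2: lead(−8x⁷ − 14x⁶ + 41x⁵ − 29x⁴ − 27x³ + 79x² + 34x − 6) ÷ lead(D) = −8x⁷ ÷ 2x³ = −4x⁴. Subtract (−4x⁴)·D = −8x⁷ − 20x⁶ + 32x⁵ + 24x⁴. Remainder: 6x⁶ + 9x⁵ − 53x⁴ − 27x³ + 79x² + 34x − 6.
Step 3: lead(6x⁶ + 9x⁵ − 53x⁴ − 27x³ + 79x² + 34x − 6) ÷ lead(D) = 6x⁶ ÷ 2x³ = 3x³. Subtract (3x³)·D = 6x⁶ + 15x⁵ − 24x⁴ − 18x³. Remainder: −6x⁵ − 29x⁴ − 9x³ + 79x² + 34x − 6.
Step 4: lead(−6x⁵ − 29x⁴ − 9x³ + 79x² + 34x − 6) ÷ lead(D) = −6x⁵ ÷ 2x³ = −3x². Subtract (−3x²)·D = −6x⁵ − 15x⁴ + 24x³ + 18x². Remainder: −14x⁴ − 33x³ + 61x² + 34x − 6.
Step 5: lead(−14x⁴ − 33x³ + 61x² + 34x − 6) ÷ lead(D) = −14x⁴ ÷ 2x³ = −7x. Subtract (−7x)·D = −14x⁴ − 35x³ + 56x² + 42x. Remainder: 2x³ + 5x² − 8x − 6.
Step 6: lead(2x³ + 5x² − 8x − 6) ÷ lead(D) = 2x³ ÷ 2x³ = 1. Subtract (1)·D = 2x³ + 5x² − 8x − 6. Remainder: 0.

R = [0], so D(x) is a factor of P(x). yes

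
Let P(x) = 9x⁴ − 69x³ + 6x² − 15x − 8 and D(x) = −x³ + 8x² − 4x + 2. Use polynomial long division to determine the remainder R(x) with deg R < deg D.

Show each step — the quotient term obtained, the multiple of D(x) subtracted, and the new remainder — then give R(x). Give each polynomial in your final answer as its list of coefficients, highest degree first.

Step 1: lead(9x⁴ − 69x³ + 6x² − 15x − 8) ÷ lead(D) = 9x⁴ ÷ −x³ = −9x. Subtract (−9x)·D = 9x⁴ − 72x³ + 36x² − 18x. Remainder: 3x³ − 30x² + 3x − 8.
Step 2: lead(3x³ − 30x² + 3x − 8) ÷ lead(D) = 3x³ ÷ −x³ = −3. Subtract (−3)·D = 3x³ − 24x² + 12x − 6. Remainder: −6x² − 9x − 2.

R = [-6, -9, -2]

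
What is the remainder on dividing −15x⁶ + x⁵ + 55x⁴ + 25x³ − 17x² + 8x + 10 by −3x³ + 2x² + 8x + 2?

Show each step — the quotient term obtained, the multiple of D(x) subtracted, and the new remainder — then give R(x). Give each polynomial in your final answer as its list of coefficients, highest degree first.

R = [-1, 6, 8]

Step 1: lead(−15x⁶ + x⁵ + 55x⁴ + 25x³ − 17x² + 8x + 10) ÷ lead(D) = −15x⁶ ÷ −3x³ = 5x³. Subtract (5x³)·D = −15x⁶ + 10x⁵ + 40x⁴ + 10x³. Remainder: −9x⁵ + 15x⁴ + 15x³ − 17x² + 8x + 10.
Step 2: lead(−9x⁵ + 15x⁴ + 15x³ − 17x² + 8x + 10) ÷ lead(D) = −9x⁵ ÷ −3x³ = 3x². Subtract (3x²)·D = −9x⁵ + 6x⁴ + 24x³ + 6x². Remainder: 9x⁴ − 9x³ − 23x² + 8x + 10.
Step 3: lead(9x⁴ − 9x³ − 23x² + 8x + 10) ÷ lead(D) = 9x⁴ ÷ −3x³ = −3x. Subtract (−3x)·D = 9x⁴ − 6x³ − 24x² − 6x. Remainder: −3x³ + x² + 14x + 10.
Step 4: lead(−3x³ + x² + 14x + 10) ÷ lead(D) = −3x³ ÷ −3x³ = 1. Subtract (1)·D = −3x³ + 2x² + 8x + 2. Remainder: −x² + 6x + 8.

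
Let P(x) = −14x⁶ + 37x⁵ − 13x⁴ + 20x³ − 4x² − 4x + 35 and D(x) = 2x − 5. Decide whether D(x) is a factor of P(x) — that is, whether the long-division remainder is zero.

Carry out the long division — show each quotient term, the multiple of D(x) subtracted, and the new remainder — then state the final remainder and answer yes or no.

R(x) = 0, so D(x) is a factor of P(x). yes

Step 1: lead(−14x⁶ + 37x⁵ − 13x⁴ + 20x³ − 4x² − 4x + 35) ÷ lead(D) = −14x⁶ ÷ 2x = −7x⁵. Subtract (−7x⁵)·D = −14x⁶ + 35x⁵. Remainder: 2x⁵ − 13x⁴ + 20x³ − 4x² − 4x + 35.
Step 2: lead(2x⁵ − 13x⁴ + 20x³ − 4x² − 4x + 35) ÷ lead(D) = 2x⁵ ÷ 2x = x⁴. Subtract (x⁴)·D = 2x⁵ − 5x⁴. Remainder: −8x⁴ + 20x³ − 4x² − 4x + 35.
Step 3: lead(−8x⁴ + 20x³ − 4x² − 4x + 35) ÷ lead(D) = −8x⁴ ÷ 2x = −4x³. Subtract (−4x³)·D = −8x⁴ + 20x³. Remainder: −4x² − 4x + 35.
Step 4: lead(−4x² − 4x + 35) ÷ lead(D) = −4x² ÷ 2x = −2x. Subtract (−2x)·D = −4x² + 10x. Remainder: −14x + 35.
Step 5: lead(−14x + 35) ÷ lead(D) = −14x ÷ 2x = −7. Subtract (−7)·D = −14x + 35. Remainder: 0.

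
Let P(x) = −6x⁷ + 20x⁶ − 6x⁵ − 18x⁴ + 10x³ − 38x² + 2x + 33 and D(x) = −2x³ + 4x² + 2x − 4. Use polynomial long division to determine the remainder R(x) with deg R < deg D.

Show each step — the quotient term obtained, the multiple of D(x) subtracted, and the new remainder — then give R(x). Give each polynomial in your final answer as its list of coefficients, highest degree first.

R = [-3]

Step 1: lead(−6x⁷ + 20x⁶ − 6x⁵ − 18x⁴ + 10x³ − 38x² + 2x + 33) ÷ lead(D) = −6x⁷ ÷ −2x³ = 3x⁴. Subtract (3x⁴)·D = −6x⁷ + 12x⁶ + 6x⁵ − 12x⁴. Remainder: 8x⁶ − 12x⁵ − 6x⁴ + 10x³ − 38x² + 2x + 33.
Step 2: lead(8x⁶ − 12x⁵ − 6x⁴ + 10x³ − 38x² + 2x + 33) ÷ lead(D) = 8x⁶ ÷ −2x³ = −4x³. Subtract (−4x³)·D = 8x⁶ − 16x⁵ − 8x⁴ + 16x³. Remainder: 4x⁵ + 2x⁴ − 6x³ − 38x² + 2x + 33.
Step 3: lead(4x⁵ + 2x⁴ − 6x³ − 38x² + 2x + 33) ÷ lead(D) = 4x⁵ ÷ −2x³ = −2x². Subtract (−2x²)·D = 4x⁵ − 8x⁴ − 4x³ + 8x². Remainder: 10x⁴ − 2x³ − 46x² + 2x + 33.
Step 4: lead(10x⁴ − 2x³ − 46x² + 2x + 33) ÷ lead(D) = 10x⁴ ÷ −2x³ = −5x. Subtract (−5x)·D = 10x⁴ − 20x³ − 10x² + 20x. Remainder: 18x³ − 36x² − 18x + 33.
Step 5: lead(18x³ − 36x² − 18x + 33) ÷ lead(D) = 18x³ ÷ −2x³ = −9. Subtract (−9)·D = 18x³ − 36x² − 18x + 36. Remainder: −3.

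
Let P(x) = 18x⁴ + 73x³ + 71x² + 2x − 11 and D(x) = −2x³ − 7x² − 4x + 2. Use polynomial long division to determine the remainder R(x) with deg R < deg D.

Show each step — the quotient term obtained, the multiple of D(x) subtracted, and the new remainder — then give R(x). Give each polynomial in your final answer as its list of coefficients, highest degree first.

R = [-1]

Step 1: lead(18x⁴ + 73x³ + 71x² + 2x − 11) ÷ lead(D) = 18x⁴ ÷ −2x³ = −9x. Subtract (−9x)·D = 18x⁴ + 63x³ + 36x² − 18x. Remainder: 10x³ + 35x² + 20x − 11.
Step 2: lead(10x³ + 35x² + 20x − 11) ÷ lead(D) = 10x³ ÷ −2x³ = −5. Subtract (−5)·D = 10x³ + 35x² + 20x − 10. Remainder: −1.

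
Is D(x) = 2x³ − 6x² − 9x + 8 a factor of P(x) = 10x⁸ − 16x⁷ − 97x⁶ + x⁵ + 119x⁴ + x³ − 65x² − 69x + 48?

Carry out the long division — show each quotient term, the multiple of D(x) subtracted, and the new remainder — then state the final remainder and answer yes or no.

R(x) = x² − 6x − 8, so D(x) is not a factor of P(x). no

Step 1: lead(10x⁸ − 16x⁷ − 97x⁶ + x⁵ + 119x⁴ + x³ − 65x² − 69x + 48) ÷ lead(D) = 10x⁸ ÷ 2x³ = 5x⁵. Subtract (5x⁵)·D = 10x⁸ − 30x⁷ − 45x⁶ + 40x⁵. Remainder: 14x⁷ − 52x⁶ − 39x⁵ + 119x⁴ + x³ − 65x² − 69x + 48.
Step 2: lead(14x⁷ − 52x⁶ − 39x⁵ + 119x⁴ + x³ − 65x² − 69x + 48) ÷ lead(D) = 14x⁷ ÷ 2x³ = 7x⁴. Subtract (7x⁴)·D = 14x⁷ − 42x⁶ − 63x⁵ + 56x⁴. Remainder: −10x⁶ + 24x⁵ + 63x⁴ + x³ − 65x² − 69x + 48.
Step 3: lead(−10x⁶ + 24x⁵ + 63x⁴ + x³ − 65x² − 69x + 48) ÷ lead(D) = −10x⁶ ÷ 2x³ = −5x³. Subtract (−5x³)·D = −10x⁶ + 30x⁵ + 45x⁴ − 40x³. Remainder: −6x⁵ + 18x⁴ + 41x³ − 65x² − 69x + 48.
Step 4: lead(−6x⁵ + 18x⁴ + 41x³ − 65x² − 69x + 48) ÷ lead(D) = −6x⁵ ÷ 2x³ = −3x². Subtract (−3x²)·D = −6x⁵ + 18x⁴ + 27x³ − 24x². Remainder: 14x³ − 41x² − 69x + 48.
Step 5: lead(14x³ − 41x² − 69x + 48) ÷ lead(D) = 14x³ ÷ 2x³ = 7. Subtract (7)·D = 14x³ − 42x² − 63x + 56. Remainder: x² − 6x − 8.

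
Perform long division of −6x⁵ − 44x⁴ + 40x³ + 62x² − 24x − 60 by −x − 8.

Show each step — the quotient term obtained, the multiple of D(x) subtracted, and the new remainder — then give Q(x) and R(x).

Q(x) = 6x⁴ − 4x³ − 8x² + 2x + 8; R(x) = 4

Step 1: lead(−6x⁵ − 44x⁴ + 40x³ + 62x² − 24x − 60) ÷ lead(D) = −6x⁵ ÷ −x = 6x⁴. Subtract (6x⁴)·D = −6x⁵ − 48x⁴. Remainder: 4x⁴ + 40x³ + 62x² − 24x − 60.
Step 2: lead(4x⁴ + 40x³ + 62x² − 24x − 60) ÷ lead(D) = 4x⁴ ÷ −x = −4x³. Subtract (−4x³)·D = 4x⁴ + 32x³. Remainder: 8x³ + 62x² − 24x − 60.
Step 3: lead(8x³ + 62x² − 24x − 60) ÷ lead(D) = 8x³ ÷ −x = −8x². Subtract (−8x²)·D = 8x³ + 64x². Remainder: −2x² − 24x − 60.
Step 4: lead(−2x² − 24x − 60) ÷ lead(D) = −2x² ÷ −x = 2x. Subtract (2x)·D = −2x² − 16x. Remainder: −8x − 60.
Step 5: lead(−8x − 60) ÷ lead(D) = −8x ÷ −x = 8. Subtract (8)·D = −8x − 64. Remainder: 4.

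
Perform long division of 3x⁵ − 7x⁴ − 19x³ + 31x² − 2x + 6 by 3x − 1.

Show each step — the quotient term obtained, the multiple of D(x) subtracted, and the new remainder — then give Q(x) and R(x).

Step 1: lead(3x⁵ − 7x⁴ − 19x³ + 31x² − 2x + 6) ÷ lead(D) = 3x⁵ ÷ 3x = x⁴. Subtract (x⁴)·D = 3x⁵ − x⁴. Remainder: −6x⁴ − 19x³ + 31x² − 2x + 6.
Step 2: lead(−6x⁴ − 19x³ + 31x² − 2x + 6) ÷ lead(D) = −6x⁴ ÷ 3x = −2x³. Subtract (−2x³)·D = −6x⁴ + 2x³. Remainder: −21x³ + 31x² − 2x + 6.
Step 3: lead(−21x³ + 31x² − 2x + 6) ÷ lead(D) = −21x³ ÷ 3x = −7x². Subtract (−7x²)·D = −21x³ + 7x². Remainder: 24x² − 2x + 6.
Step 4: lead(24x² − 2x + 6) ÷ lead(D) = 24x² ÷ 3x = 8x. Subtract (8x)·D = 24x² − 8x. Remainder: 6x + 6.
Step 5: lead(6x + 6) ÷ lead(D) = 6x ÷ 3x = 2. Subtract (2)·D = 6x − 2. Remainder: 8.

Q(x) = x⁴ − 2x³ − 7x² + 8x + 2; R(x) = 8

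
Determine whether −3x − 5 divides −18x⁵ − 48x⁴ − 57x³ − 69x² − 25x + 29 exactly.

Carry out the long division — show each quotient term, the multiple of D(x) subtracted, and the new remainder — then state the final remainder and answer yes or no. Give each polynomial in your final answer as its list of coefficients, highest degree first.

Step 1: lead(−18x⁵ − 48x⁴ − 57x³ − 69x² − 25x + 29) ÷ lead(D) = −18x⁵ ÷ −3x = 6x⁴. Subtract (6x⁴)·D = −18x⁵ − 30x⁴. Remainder: −18x⁴ − 57x³ − 69x² − 25x + 29.
Step 2: lead(−18x⁴ − 57x³ − 69x² − 25x + 29) ÷ lead(D) = −18x⁴ ÷ −3x = 6x³. Subtract (6x³)·D = −18x⁴ − 30x³. Remainder: −27x³ − 69x² − 25x + 29.
Step 3: lead(−27x³ − 69x² − 25x + 29) ÷ lead(D) = −27x³ ÷ −3x = 9x². Subtract (9x²)·D = −27x³ − 45x². Remainder: −24x² − 25x + 29.
Step 4: lead(−24x² − 25x + 29) ÷ lead(D) = −24x² ÷ −3x = 8x. Subtract (8x)·D = −24x² − 40x. Remainder: 15x + 29.
Step 5: lead(15x + 29) ÷ lead(D) = 15x ÷ −3x = −5. Subtract (−5)·D = 15x + 25. Remainder: 4.

R = [4], so D(x) is not a factor of P(x). no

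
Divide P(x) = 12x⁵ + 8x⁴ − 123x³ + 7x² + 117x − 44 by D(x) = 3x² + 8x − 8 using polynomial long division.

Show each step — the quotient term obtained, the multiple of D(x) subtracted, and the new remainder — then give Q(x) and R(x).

Step 1: lead(12x⁵ + 8x⁴ − 123x³ + 7x² + 117x − 44) ÷ lead(D) = 12x⁵ ÷ 3x² = 4x³. Subtract (4x³)·D = 12x⁵ + 32x⁴ − 32x³. Remainder: −24x⁴ − 91x³ + 7x² + 117x − 44.
Step 2: lead(−24x⁴ − 91x³ + 7x² + 117x − 44) ÷ lead(D) = −24x⁴ ÷ 3x² = −8x². Subtract (−8x²)·D = −24x⁴ − 64x³ + 64x². Remainder: −27x³ − 57x² + 117x − 44.
Step 3: lead(−27x³ − 57x² + 117x − 44) ÷ lead(D) = −27x³ ÷ 3x² = −9x. Subtract (−9x)·D = −27x³ − 72x² + 72x. Remainder: 15x² + 45x − 44.
Step 4: lead(15x² + 45x − 44) ÷ lead(D) = 15x² ÷ 3x² = 5. Subtract (5)·D = 15x² + 40x − 40. Remainder: 5x − 4.

Q(x) = 4x³ − 8x² − 9x + 5; R(x) = 5x − 4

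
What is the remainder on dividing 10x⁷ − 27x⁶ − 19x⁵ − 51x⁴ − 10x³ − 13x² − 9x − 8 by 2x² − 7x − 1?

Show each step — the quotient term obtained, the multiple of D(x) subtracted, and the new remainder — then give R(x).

Step 1: lead(10x⁷ − 27x⁶ − 19x⁵ − 51x⁴ − 10x³ − 13x² − 9x − 8) ÷ lead(D) = 10x⁷ ÷ 2x² = 5x⁵. Subtract (5x⁵)·D = 10x⁷ − 35x⁶ − 5x⁵. Remainder: 8x⁶ − 14x⁵ − 51x⁴ − 10x³ − 13x² − 9x − 8.
Step 2: lead(8x⁶ − 14x⁵ − 51x⁴ − 10x³ − 13x² − 9x − 8) ÷ lead(D) = 8x⁶ ÷ 2x² = 4x⁴. Subtract (4x⁴)·D = 8x⁶ − 28x⁵ − 4x⁴. Remainder: 14x⁵ − 47x⁴ − 10x³ − 13x² − 9x − 8.
Step 3: lead(14x⁵ − 47x⁴ − 10x³ − 13x² − 9x − 8) ÷ lead(D) = 14x⁵ ÷ 2x² = 7x³. Subtract (7x³)·D = 14x⁵ − 49x⁴ − 7x³. Remainder: 2x⁴ − 3x³ − 13x² − 9x − 8.
Step 4: lead(2x⁴ − 3x³ − 13x² − 9x − 8) ÷ lead(D) = 2x⁴ ÷ 2x² = x². Subtract (x²)·D = 2x⁴ − 7x³ − x². Remainder: 4x³ − 12x² − 9x − 8.
Step 5: lead(4x³ − 12x² − 9x − 8) ÷ lead(D) = 4x³ ÷ 2x² = 2x. Subtract (2x)·D = 4x³ − 14x² − 2x. Remainder: 2x² − 7x − 8.
Step 6: lead(2x² − 7x − 8) ÷ lead(D) = 2x² ÷ 2x² = 1. Subtract (1)·D = 2x² − 7x − 1. Remainder: −7.

R(x) = −7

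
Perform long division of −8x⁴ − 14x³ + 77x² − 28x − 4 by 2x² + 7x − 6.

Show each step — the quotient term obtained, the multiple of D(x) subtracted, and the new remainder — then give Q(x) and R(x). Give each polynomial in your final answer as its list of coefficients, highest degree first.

Step 1: lead(−8x⁴ − 14x³ + 77x² − 28x − 4) ÷ lead(D) = −8x⁴ ÷ 2x² = −4x². Subtract (−4x²)·D = −8x⁴ − 28x³ + 24x². Remainder: 14x³ + 53x² − 28x − 4.
Step 2: lead(14x³ + 53x² − 28x − 4) ÷ lead(D) = 14x³ ÷ 2x² = 7x. Subtract (7x)·D = 14x³ + 49x² − 42x. Remainder: 4x² + 14x − 4.
Step 3: lead(4x² + 14x − 4) ÷ lead(D) = 4x² ÷ 2x² = 2. Subtract (2)·D = 4x² + 14x − 12. Remainder: 8.

Q = [-4, 7, 2]; R = [8]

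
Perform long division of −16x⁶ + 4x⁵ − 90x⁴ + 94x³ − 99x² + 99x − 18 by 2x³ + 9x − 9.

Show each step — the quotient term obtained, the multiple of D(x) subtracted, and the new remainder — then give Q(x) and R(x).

Step 1: lead(−16x⁶ + 4x⁵ − 90x⁴ + 94x³ − 99x² + 99x − 18) ÷ lead(D) = −16x⁶ ÷ 2x³ = −8x³. Subtract (−8x³)·D = −16x⁶ − 72x⁴ + 72x³. Remainder: 4x⁵ − 18x⁴ + 22x³ − 99x² + 99x − 18.
Step 2: lead(4x⁵ − 18x⁴ + 22x³ − 99x² + 99x − 18) ÷ lead(D) = 4x⁵ ÷ 2x³ = 2x². Subtract (2x²)·D = 4x⁵ + 18x³ − 18x². Remainder: −18x⁴ + 4x³ − 81x² + 99x − 18.
Step 3: lead(−18x⁴ + 4x³ − 81x² + 99x − 18) ÷ lead(D) = −18x⁴ ÷ 2x³ = −9x. Subtract (−9x)·D = −18x⁴ − 81x² + 81x. Remainder: 4x³ + 18x − 18.
Step 4: lead(4x³ + 18x − 18) ÷ lead(D) = 4x³ ÷ 2x³ = 2. Subtract (2)·D = 4x³ + 18x − 18. Remainder: 0.

Q(x) = −8x³ + 2x² − 9x + 2; R(x) = 0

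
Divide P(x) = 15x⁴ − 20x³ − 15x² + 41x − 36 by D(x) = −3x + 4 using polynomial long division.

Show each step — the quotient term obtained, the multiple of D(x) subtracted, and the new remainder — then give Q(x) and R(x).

Step 1: lead(15x⁴ − 20x³ − 15x² + 41x − 36) ÷ lead(D) = 15x⁴ ÷ −3x = −5x³. Subtract (−5x³)·D = 15x⁴ − 20x³. Remainder: −15x² + 41x − 36.
Step 2: lead(−15x² + 41x − 36) ÷ lead(D) = −15x² ÷ −3x = 5x. Subtract (5x)·D = −15x² + 20x. Remainder: 21x − 36.
Step 3: lead(21x − 36) ÷ lead(D) = 21x ÷ −3x = −7. Subtract (−7)·D = 21x − 28. Remainder: −8.

Q(x) = −5x³ + 5x − 7; R(x) = −8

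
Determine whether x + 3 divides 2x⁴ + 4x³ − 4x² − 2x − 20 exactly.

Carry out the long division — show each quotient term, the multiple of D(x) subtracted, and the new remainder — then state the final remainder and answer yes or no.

Step 1: lead(2x⁴ + 4x³ − 4x² − 2x − 20) ÷ lead(D) = 2x⁴ ÷ x = 2x³. Subtract (2x³)·D = 2x⁴ + 6x³. Remainder: −2x³ − 4x² − 2x − 20.
Step 2: lead(−2x³ − 4x² − 2x − 20) ÷ lead(D) = −2x³ ÷ x = −2x². Subtract (−2x²)·D = −2x³ − 6x². Remainder: 2x² − 2x − 20.
Step 3: lead(2x² − 2x − 20) ÷ lead(D) = 2x² ÷ x = 2x. Subtract (2x)·D = 2x² + 6x. Remainder: −8x − 20.
Step 4: lead(−8x − 20) ÷ lead(D) = −8x ÷ x = −8. Subtract (−8)·D = −8x − 24. Remainder: 4.

R(x) = 4, so D(x) is not a factor of P(x). no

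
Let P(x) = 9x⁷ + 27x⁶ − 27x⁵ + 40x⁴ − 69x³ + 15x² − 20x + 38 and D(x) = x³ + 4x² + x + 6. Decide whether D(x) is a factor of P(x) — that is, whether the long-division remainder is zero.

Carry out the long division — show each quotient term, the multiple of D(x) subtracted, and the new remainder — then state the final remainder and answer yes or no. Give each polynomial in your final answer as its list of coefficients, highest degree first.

Step 1: lead(9x⁷ + 27x⁶ − 27x⁵ + 40x⁴ − 69x³ + 15x² − 20x + 38) ÷ lead(D) = 9x⁷ ÷ x³ = 9x⁴. Subtract (9x⁴)·D = 9x⁷ + 36x⁶ + 9x⁵ + 54x⁴. Remainder: −9x⁶ − 36x⁵ − 14x⁴ − 69x³ + 15x² − 20x + 38.
Step 2: lead(−9x⁶ − 36x⁵ − 14x⁴ − 69x³ + 15x² − 20x + 38) ÷ lead(D) = −9x⁶ ÷ x³ = −9x³. Subtract (−9x³)·D = −9x⁶ − 36x⁵ − 9x⁴ − 54x³. Remainder: −5x⁴ − 15x³ + 15x² − 20x + 38.
Step 3: lead(−5x⁴ − 15x³ + 15x² − 20x + 38) ÷ lead(D) = −5x⁴ ÷ x³ = −5x. Subtract (−5x)·D = −5x⁴ − 20x³ − 5x² − 30x. Remainder: 5x³ + 20x² + 10x + 38.
Step 4: lead(5x³ + 20x² + 10x + 38) ÷ lead(D) = 5x³ ÷ x³ = 5. Subtract (5)·D = 5x³ + 20x² + 5x + 30. Remainder: 5x + 8.

R = [5, 8], so D(x) is not a factor of P(x). no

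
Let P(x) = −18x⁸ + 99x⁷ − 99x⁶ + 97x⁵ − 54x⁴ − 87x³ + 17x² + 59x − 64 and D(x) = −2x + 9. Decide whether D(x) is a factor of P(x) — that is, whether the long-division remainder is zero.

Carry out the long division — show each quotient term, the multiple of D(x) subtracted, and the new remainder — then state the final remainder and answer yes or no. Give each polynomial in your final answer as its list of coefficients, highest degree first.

R = [-1], so D(x) is not a factor of P(x). no

Step 1: lead(−18x⁸ + 99x⁷ − 99x⁶ + 97x⁵ − 54x⁴ − 87x³ + 17x² + 59x − 64) ÷ lead(D) = −18x⁸ ÷ −2x = 9x⁷. Subtract (9x⁷)·D = −18x⁸ + 81x⁷. Remainder: 18x⁷ − 99x⁶ + 97x⁵ − 54x⁴ − 87x³ + 17x² + 59x − 64.
Step 2: lead(18x⁷ − 99x⁶ + 97x⁵ − 54x⁴ − 87x³ + 17x² + 59x − 64) ÷ lead(D) = 18x⁷ ÷ −2x = −9x⁶. Subtract (−9x⁶)·D = 18x⁷ − 81x⁶. Remainder: −18x⁶ + 97x⁵ − 54x⁴ − 87x³ + 17x² + 59x − 64.
Step 3: lead(−18x⁶ + 97x⁵ − 54x⁴ − 87x³ + 17x² + 59x − 64) ÷ lead(D) = −18x⁶ ÷ −2x = 9x⁵. Subtract (9x⁵)·D = −18x⁶ + 81x⁵. Remainder: 16x⁵ − 54x⁴ − 87x³ + 17x² + 59x − 64.
Step 4: lead(16x⁵ − 54x⁴ − 87x³ + 17x² + 59x − 64) ÷ lead(D) = 16x⁵ ÷ −2x = −8x⁴. Subtract (−8x⁴)·D = 16x⁵ − 72x⁴. Remainder: 18x⁴ − 87x³ + 17x² + 59x − 64.
Step 5: lead(18x⁴ − 87x³ + 17x² + 59x − 64) ÷ lead(D) = 18x⁴ ÷ −2x = −9x³. Subtract (−9x³)·D = 18x⁴ − 81x³. Remainder: −6x³ + 17x² + 59x − 64.
Step 6: lead(−6x³ + 17x² + 59x − 64) ÷ lead(D) = −6x³ ÷ −2x = 3x². Subtract (3x²)·D = −6x³ + 27x². Remainder: −10x² + 59x − 64.
Step 7: lead(−10x² + 59x − 64) ÷ lead(D) = −10x² ÷ −2x = 5x. Subtract (5x)·D = −10x² + 45x. Remainder: 14x − 64.
Step 8: lead(14x − 64) ÷ lead(D) = 14x ÷ −2x = −7. Subtract (−7)·D = 14x − 63. Remainder: −1.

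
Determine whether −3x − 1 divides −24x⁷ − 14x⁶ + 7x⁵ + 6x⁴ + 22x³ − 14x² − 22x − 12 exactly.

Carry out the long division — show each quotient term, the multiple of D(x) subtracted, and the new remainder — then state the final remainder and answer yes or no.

R(x) = −7, so D(x) is not a factor of P(x). no

Step 1: lead(−24x⁷ − 14x⁶ + 7x⁵ + 6x⁴ + 22x³ − 14x² − 22x − 12) ÷ lead(D) = −24x⁷ ÷ −3x = 8x⁶. Subtract (8x⁶)·D = −24x⁷ − 8x⁶. Remainder: −6x⁶ + 7x⁵ + 6x⁴ + 22x³ − 14x² − 22x − 12.
Step 2: lead(−6x⁶ + 7x⁵ + 6x⁴ + 22x³ − 14x² − 22x − 12) ÷ lead(D) = −6x⁶ ÷ −3x = 2x⁵. Subtract (2x⁵)·D = −6x⁶ − 2x⁵. Remainder: 9x⁵ + 6x⁴ + 22x³ − 14x² − 22x − 12.
Step 3: lead(9x⁵ + 6x⁴ + 22x³ − 14x² − 22x − 12) ÷ lead(D) = 9x⁵ ÷ −3x = −3x⁴. Subtract (−3x⁴)·D = 9x⁵ + 3x⁴. Remainder: 3x⁴ + 22x³ − 14x² − 22x − 12.
Step 4: lead(3x⁴ + 22x³ − 14x² − 22x − 12) ÷ lead(D) = 3x⁴ ÷ −3x = −x³. Subtract (−x³)·D = 3x⁴ + x³. Remainder: 21x³ − 14x² − 22x − 12.
Step 5: lead(21x³ − 14x² − 22x − 12) ÷ lead(D) = 21x³ ÷ −3x = −7x². Subtract (−7x²)·D = 21x³ + 7x². Remainder: −21x² − 22x − 12.
Step 6: lead(−21x² − 22x − 12) ÷ lead(D) = −21x² ÷ −3x = 7x. Subtract (7x)·D = −21x² − 7x. Remainder: −15x − 12.
Step 7: lead(−15x − 12) ÷ lead(D) = −15x ÷ −3x = 5. Subtract (5)·D = −15x − 5. Remainder: −7.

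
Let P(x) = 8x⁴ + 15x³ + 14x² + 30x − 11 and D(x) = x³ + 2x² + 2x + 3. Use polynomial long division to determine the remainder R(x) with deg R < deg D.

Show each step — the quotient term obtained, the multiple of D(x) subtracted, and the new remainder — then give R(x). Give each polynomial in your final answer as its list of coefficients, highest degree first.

R = [8, -8]

Step 1: lead(8x⁴ + 15x³ + 14x² + 30x − 11) ÷ lead(D) = 8x⁴ ÷ x³ = 8x. Subtract (8x)·D = 8x⁴ + 16x³ + 16x² + 24x. Remainder: −x³ − 2x² + 6x − 11.
Step 2: lead(−x³ − 2x² + 6x − 11) ÷ lead(D) = −x³ ÷ x³ = −1. Subtract (−1)·D = −x³ − 2x² − 2x − 3. Remainder: 8x − 8.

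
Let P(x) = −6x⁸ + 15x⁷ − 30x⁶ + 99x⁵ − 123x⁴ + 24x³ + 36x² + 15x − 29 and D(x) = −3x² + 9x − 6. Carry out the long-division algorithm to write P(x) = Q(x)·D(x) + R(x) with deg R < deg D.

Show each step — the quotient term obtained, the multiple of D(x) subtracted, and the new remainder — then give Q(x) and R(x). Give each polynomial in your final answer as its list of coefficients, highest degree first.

Q = [2, 1, 9, -8, -1, 5, 5]; R = [1]

Step 1: lead(−6x⁸ + 15x⁷ − 30x⁶ + 99x⁵ − 123x⁴ + 24x³ + 36x² + 15x − 29) ÷ lead(D) = −6x⁸ ÷ −3x² = 2x⁶. Subtract (2x⁶)·D = −6x⁸ + 18x⁷ − 12x⁶. Remainder: −3x⁷ − 18x⁶ + 99x⁵ − 123x⁴ + 24x³ + 36x² + 15x − 29.
Step 2: lead(−3x⁷ − 18x⁶ + 99x⁵ − 123x⁴ + 24x³ + 36x² + 15x − 29) ÷ lead(D) = −3x⁷ ÷ −3x² = x⁵. Subtract (x⁵)·D = −3x⁷ + 9x⁶ − 6x⁵. Remainder: −27x⁶ + 105x⁵ − 123x⁴ + 24x³ + 36x² + 15x − 29.
Step 3: lead(−27x⁶ + 105x⁵ − 123x⁴ + 24x³ + 36x² + 15x − 29) ÷ lead(D) = −27x⁶ ÷ −3x² = 9x⁴. Subtract (9x⁴)·D = −27x⁶ + 81x⁵ − 54x⁴. Remainder: 24x⁵ − 69x⁴ + 24x³ + 36x² + 15x − 29.
Step 4: lead(24x⁵ − 69x⁴ + 24x³ + 36x² + 15x − 29) ÷ lead(D) = 24x⁵ ÷ −3x² = −8x³. Subtract (−8x³)·D = 24x⁵ − 72x⁴ + 48x³. Remainder: 3x⁴ − 24x³ + 36x² + 15x − 29.
Step 5: lead(3x⁴ − 24x³ + 36x² + 15x − 29) ÷ lead(D) = 3x⁴ ÷ −3x² = −x². Subtract (−x²)·D = 3x⁴ − 9x³ + 6x². Remainder: −15x³ + 30x² + 15x − 29.
Step 6: lead(−15x³ + 30x² + 15x − 29) ÷ lead(D) = −15x³ ÷ −3x² = 5x. Subtract (5x)·D = −15x³ + 45x² − 30x. Remainder: −15x² + 45x − 29.
Step 7: lead(−15x² + 45x − 29) ÷ lead(D) = −15x² ÷ −3x² = 5. Subtract (5)·D = −15x² + 45x − 30. Remainder: 1.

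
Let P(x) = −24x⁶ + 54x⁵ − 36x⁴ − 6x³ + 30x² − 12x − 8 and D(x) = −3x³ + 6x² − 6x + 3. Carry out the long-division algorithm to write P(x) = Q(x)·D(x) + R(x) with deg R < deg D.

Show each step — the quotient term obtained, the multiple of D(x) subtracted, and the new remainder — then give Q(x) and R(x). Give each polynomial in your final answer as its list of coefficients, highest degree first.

Step 1: lead(−24x⁶ + 54x⁵ − 36x⁴ − 6x³ + 30x² − 12x − 8) ÷ lead(D) = −24x⁶ ÷ −3x³ = 8x³. Subtract (8x³)·D = −24x⁶ + 48x⁵ − 48x⁴ + 24x³. Remainder: 6x⁵ + 12x⁴ − 30x³ + 30x² − 12x − 8.
Step 2: lead(6x⁵ + 12x⁴ − 30x³ + 30x² − 12x − 8) ÷ lead(D) = 6x⁵ ÷ −3x³ = −2x². Subtract (−2x²)·D = 6x⁵ − 12x⁴ + 12x³ − 6x². Remainder: 24x⁴ − 42x³ + 36x² − 12x − 8.
Step 3: lead(24x⁴ − 42x³ + 36x² − 12x − 8) ÷ lead(D) = 24x⁴ ÷ −3x³ = −8x. Subtract (−8x)·D = 24x⁴ − 48x³ + 48x² − 24x. Remainder: 6x³ − 12x² + 12x − 8.
Step 4: lead(6x³ − 12x² + 12x − 8) ÷ lead(D) = 6x³ ÷ −3x³ = −2. Subtract (−2)·D = 6x³ − 12x² + 12x − 6. Remainder: −2.

Q = [8, -2, -8, -2]; R = [-2]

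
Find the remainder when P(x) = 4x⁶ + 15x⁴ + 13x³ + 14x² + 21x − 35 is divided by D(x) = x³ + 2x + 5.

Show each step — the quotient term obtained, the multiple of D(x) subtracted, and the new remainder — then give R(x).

Step 1: lead(4x⁶ + 15x⁴ + 13x³ + 14x² + 21x − 35) ÷ lead(D) = 4x⁶ ÷ x³ = 4x³. Subtract (4x³)·D = 4x⁶ + 8x⁴ + 20x³. Remainder: 7x⁴ − 7x³ + 14x² + 21x − 35.
Step 2: lead(7x⁴ − 7x³ + 14x² + 21x − 35) ÷ lead(D) = 7x⁴ ÷ x³ = 7x. Subtract (7x)·D = 7x⁴ + 14x² + 35x. Remainder: −7x³ − 14x − 35.
Step 3: lead(−7x³ − 14x − 35) ÷ lead(D) = −7x³ ÷ x³ = −7. Subtract (−7)·D = −7x³ − 14x − 35. Remainder: 0.

R(x) = 0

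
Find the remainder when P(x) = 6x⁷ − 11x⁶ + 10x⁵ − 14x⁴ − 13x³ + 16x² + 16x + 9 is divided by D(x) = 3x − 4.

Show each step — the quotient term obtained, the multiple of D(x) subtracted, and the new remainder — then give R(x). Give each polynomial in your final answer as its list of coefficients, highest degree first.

Step 1: lead(6x⁷ − 11x⁶ + 10x⁵ − 14x⁴ − 13x³ + 16x² + 16x + 9) ÷ lead(D) = 6x⁷ ÷ 3x = 2x⁶. Subtract (2x⁶)·D = 6x⁷ − 8x⁶. Remainder: −3x⁶ + 10x⁵ − 14x⁴ − 13x³ + 16x² + 16x + 9.
Step 2: lead(−3x⁶ + 10x⁵ − 14x⁴ − 13x³ + 16x² + 16x + 9) ÷ lead(D) = −3x⁶ ÷ 3x = −x⁵. Subtract (−x⁵)·D = −3x⁶ + 4x⁵. Remainder: 6x⁵ − 14x⁴ − 13x³ + 16x² + 16x + 9.
Step 3: lead(6x⁵ − 14x⁴ − 13x³ + 16x² + 16x + 9) ÷ lead(D) = 6x⁵ ÷ 3x = 2x⁴. Subtract (2x⁴)·D = 6x⁵ − 8x⁴. Remainder: −6x⁴ − 13x³ + 16x² + 16x + 9.
Step 4: lead(−6x⁴ − 13x³ + 16x² + 16x + 9) ÷ lead(D) = −6x⁴ ÷ 3x = −2x³. Subtract (−2x³)·D = −6x⁴ + 8x³. Remainder: −21x³ + 16x² + 16x + 9.
Step 5: lead(−21x³ + 16x² + 16x + 9) ÷ lead(D) = −21x³ ÷ 3x = −7x². Subtract (−7x²)·D = −21x³ + 28x². Remainder: −12x² + 16x + 9.
Step 6: lead(−12x² + 16x + 9) ÷ lead(D) = −12x² ÷ 3x = −4x. Subtract (−4x)·D = −12x² + 16x. Remainder: 9.

R = [9]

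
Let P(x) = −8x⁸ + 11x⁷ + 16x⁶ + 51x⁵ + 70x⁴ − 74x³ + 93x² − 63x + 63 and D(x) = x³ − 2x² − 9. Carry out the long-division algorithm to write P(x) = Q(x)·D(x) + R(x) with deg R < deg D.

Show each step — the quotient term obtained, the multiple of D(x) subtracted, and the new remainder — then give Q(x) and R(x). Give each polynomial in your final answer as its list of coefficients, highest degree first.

Step 1: lead(−8x⁸ + 11x⁷ + 16x⁶ + 51x⁵ + 70x⁴ − 74x³ + 93x² − 63x + 63) ÷ lead(D) = −8x⁸ ÷ x³ = −8x⁵. Subtract (−8x⁵)·D = −8x⁸ + 16x⁷ + 72x⁵. Remainder: −5x⁷ + 16x⁶ − 21x⁵ + 70x⁴ − 74x³ + 93x² − 63x + 63.
Step 2: lead(−5x⁷ + 16x⁶ − 21x⁵ + 70x⁴ − 74x³ + 93x² − 63x + 63) ÷ lead(D) = −5x⁷ ÷ x³ = −5x⁴. Subtract (−5x⁴)·D = −5x⁷ + 10x⁶ + 45x⁴. Remainder: 6x⁶ − 21x⁵ + 25x⁴ − 74x³ + 93x² − 63x + 63.
Step 3: lead(6x⁶ − 21x⁵ + 25x⁴ − 74x³ + 93x² − 63x + 63) ÷ lead(D) = 6x⁶ ÷ x³ = 6x³. Subtract (6x³)·D = 6x⁶ − 12x⁵ − 54x³. Remainder: −9x⁵ + 25x⁴ − 20x³ + 93x² − 63x + 63.
Step 4: lead(−9x⁵ + 25x⁴ − 20x³ + 93x² − 63x + 63) ÷ lead(D) = −9x⁵ ÷ x³ = −9x². Subtract (−9x²)·D = −9x⁵ + 18x⁴ + 81x². Remainder: 7x⁴ − 20x³ + 12x² − 63x + 63.
Step 5: lead(7x⁴ − 20x³ + 12x² − 63x + 63) ÷ lead(D) = 7x⁴ ÷ x³ = 7x. Subtract (7x)·D = 7x⁴ − 14x³ − 63x. Remainder: −6x³ + 12x² + 63.
Step 6: lead(−6x³ + 12x² + 63) ÷ lead(D) = −6x³ ÷ x³ = −6. Subtract (−6)·D = −6x³ + 12x² + 54. Remainder: 9.

Q = [-8, -5, 6, -9, 7, -6]; R = [9]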